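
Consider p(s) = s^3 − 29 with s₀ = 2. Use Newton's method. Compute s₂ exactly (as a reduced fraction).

p'(s) = 3s^2.
p(2) = −21, p'(2) = 12, so s₁ = 2 − (−21)/12 = 15/4.
p(15/4) = 1519/64, p'(15/4) = 675/16, so s₂ = (15/4) − (1519/64)/(675/16) = 4303/1350.

4303/1350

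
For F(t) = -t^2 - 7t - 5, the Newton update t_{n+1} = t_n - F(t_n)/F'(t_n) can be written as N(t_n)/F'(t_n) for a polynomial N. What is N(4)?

-11

F'(t) = -2t - 7.
N(t) = t·F'(t) - F(t) = t·(-2t - 7) - (-t^2 - 7t - 5) = -t^2 + 5.
N(4) = -11.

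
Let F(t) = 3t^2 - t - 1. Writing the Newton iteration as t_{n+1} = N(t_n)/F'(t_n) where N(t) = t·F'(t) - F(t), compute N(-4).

49

F'(t) = 6t - 1.
N(t) = t·F'(t) - F(t) = t·(6t - 1) - (3t^2 - t - 1) = 3t^2 + 1.
N(-4) = 49.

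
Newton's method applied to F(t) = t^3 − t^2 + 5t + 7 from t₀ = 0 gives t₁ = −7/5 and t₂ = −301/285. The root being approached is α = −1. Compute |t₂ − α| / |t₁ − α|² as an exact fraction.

t₁ − α = −7/5 − (−1) = −7/5 + 1 = −2/5, so |t₁ − α| = 2/5.
t₂ − α = −301/285 − (−1) = −301/285 + 1 = −16/285, so |t₂ − α| = 16/285.
|t₁ − α|² = 4/25.
Ratio = (16/285) / (4/25) = 20/57.

20/57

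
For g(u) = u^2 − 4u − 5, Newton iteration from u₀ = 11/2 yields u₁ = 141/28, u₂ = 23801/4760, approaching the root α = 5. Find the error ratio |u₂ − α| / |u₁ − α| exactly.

1/170

u₁ − α = 141/28 − 5 = 1/28, so |u₁ − α| = 1/28.
u₂ − α = 23801/4760 − 5 = 1/4760, so |u₂ − α| = 1/4760.
Ratio = (1/4760) / (1/28) = 1/170.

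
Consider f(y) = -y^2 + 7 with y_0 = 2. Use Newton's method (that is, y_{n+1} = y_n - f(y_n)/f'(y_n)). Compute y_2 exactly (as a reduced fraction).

f'(y) = -2y.
f(2) = 3, f'(2) = -4, so y_1 = 2 - 3/(-4) = 11/4.
f(11/4) = -9/16, f'(11/4) = -11/2, so y_2 = (11/4) - (-9/16)/(-11/2) = 233/88.

233/88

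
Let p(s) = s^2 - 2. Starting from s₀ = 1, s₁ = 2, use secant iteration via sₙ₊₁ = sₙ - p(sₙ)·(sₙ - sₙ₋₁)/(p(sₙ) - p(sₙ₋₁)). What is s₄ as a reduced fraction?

58/41

p(1) = -1, p(2) = 2. s₂ = 2 - 2·(2 - 1)/(2 - (-1)) = 4/3.
p(2) = 2, p(4/3) = -2/9. s₃ = (4/3) - (-2/9)·((4/3) - 2)/((-2/9) - 2) = 7/5.
p(4/3) = -2/9, p(7/5) = -1/25. s₄ = (7/5) - (-1/25)·((7/5) - (4/3))/((-1/25) - (-2/9)) = 58/41.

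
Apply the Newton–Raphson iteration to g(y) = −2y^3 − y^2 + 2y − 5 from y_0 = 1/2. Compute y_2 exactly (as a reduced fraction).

g'(y) = −6y^2 − 2y + 2.
g(1/2) = −9/2, g'(1/2) = −1/2, so y_1 = (1/2) − (−9/2)/(−1/2) = −17/2.
g(−17/2) = 1134, g'(−17/2) = −829/2, so y_2 = (−17/2) − 1134/(−829/2) = −9557/1658.

−9557/1658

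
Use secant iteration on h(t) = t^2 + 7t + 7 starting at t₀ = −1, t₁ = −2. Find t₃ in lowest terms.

−6/5

h(−1) = 1, h(−2) = −3. t₂ = (−2) − (−3)·((−2) − (−1))/((−3) − 1) = −5/4.
h(−2) = −3, h(−5/4) = −3/16. t₃ = (−5/4) − (−3/16)·((−5/4) − (−2))/((−3/16) − (−3)) = −6/5.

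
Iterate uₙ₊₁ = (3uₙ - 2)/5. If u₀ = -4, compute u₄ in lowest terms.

u₁ = (3·(-4) - 2)/5 = -14/5.
u₂ = (3·(-14/5) - 2)/5 = -52/25.
u₃ = (3·(-52/25) - 2)/5 = -206/125.
u₄ = (3·(-206/125) - 2)/5 = -868/625.

-868/625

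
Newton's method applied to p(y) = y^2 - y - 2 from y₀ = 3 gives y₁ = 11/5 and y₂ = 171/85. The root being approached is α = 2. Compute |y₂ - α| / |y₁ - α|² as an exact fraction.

5/17

y₁ - α = 11/5 - 2 = 1/5, so |y₁ - α| = 1/5.
y₂ - α = 171/85 - 2 = 1/85, so |y₂ - α| = 1/85.
|y₁ - α|² = 1/25.
Ratio = (1/85) / (1/25) = 5/17.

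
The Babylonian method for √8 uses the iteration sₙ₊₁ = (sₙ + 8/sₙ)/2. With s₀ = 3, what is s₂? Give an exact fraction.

s₁ = (3 + 8/3)/2 = 17/6.
s₂ = (17/6 + 8/(17/6))/2 = 577/204.

577/204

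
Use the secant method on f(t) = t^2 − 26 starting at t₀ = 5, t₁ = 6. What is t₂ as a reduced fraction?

f(5) = −1, f(6) = 10. t₂ = 6 − 10·(6 − 5)/(10 − (−1)) = 56/11.

56/11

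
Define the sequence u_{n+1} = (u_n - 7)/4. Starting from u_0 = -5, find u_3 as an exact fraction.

u_1 = ((-5) - 7)/4 = -3.
u_2 = ((-3) - 7)/4 = -5/2.
u_3 = ((-5/2) - 7)/4 = -19/8.

-19/8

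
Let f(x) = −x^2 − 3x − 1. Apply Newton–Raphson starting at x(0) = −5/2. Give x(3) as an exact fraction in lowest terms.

−121393/46368

f'(x) = −2x − 3.
f(−5/2) = 1/4, f'(−5/2) = 2, so x(1) = (−5/2) − (1/4)/2 = −21/8.
f(−21/8) = −1/64, f'(−21/8) = 9/4, so x(2) = (−21/8) − (−1/64)/(9/4) = −377/144.
f(−377/144) = −1/20736, f'(−377/144) = 161/72, so x(3) = (−377/144) − (−1/20736)/(161/72) = −121393/46368.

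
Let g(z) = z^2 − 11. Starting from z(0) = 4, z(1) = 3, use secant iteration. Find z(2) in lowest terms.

23/7

g(4) = 5, g(3) = −2. z(2) = 3 − (−2)·(3 − 4)/((−2) − 5) = 23/7.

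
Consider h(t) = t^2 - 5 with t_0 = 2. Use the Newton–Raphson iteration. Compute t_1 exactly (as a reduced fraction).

9/4

h'(t) = 2t.
h(2) = -1, h'(2) = 4, so t_1 = 2 - (-1)/4 = 9/4.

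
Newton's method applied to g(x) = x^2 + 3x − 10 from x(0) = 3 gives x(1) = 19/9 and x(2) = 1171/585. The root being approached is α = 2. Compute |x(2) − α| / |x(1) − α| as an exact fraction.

1/65

x(1) − α = 19/9 − 2 = 1/9, so |x(1) − α| = 1/9.
x(2) − α = 1171/585 − 2 = 1/585, so |x(2) − α| = 1/585.
Ratio = (1/585) / (1/9) = 1/65.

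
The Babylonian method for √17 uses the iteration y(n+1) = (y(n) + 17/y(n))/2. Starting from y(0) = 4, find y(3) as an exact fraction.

y(1) = (4 + 17/4)/2 = 33/8.
y(2) = (33/8 + 17/(33/8))/2 = 2177/528.
y(3) = (2177/528 + 17/(2177/528))/2 = 9478657/2298912.

9478657/2298912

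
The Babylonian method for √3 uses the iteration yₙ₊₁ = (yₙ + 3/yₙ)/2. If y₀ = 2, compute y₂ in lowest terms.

y₁ = (2 + 3/2)/2 = 7/4.
y₂ = (7/4 + 3/(7/4))/2 = 97/56.

97/56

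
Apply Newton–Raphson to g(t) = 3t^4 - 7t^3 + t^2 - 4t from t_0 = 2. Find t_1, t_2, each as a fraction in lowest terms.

t_1 = 3, t_2 = 360/137

g'(t) = 12t^3 - 21t^2 + 2t - 4.
g(2) = -12, g'(2) = 12, so t_1 = 2 - (-12)/12 = 3.
g(3) = 51, g'(3) = 137, so t_2 = 3 - 51/137 = 360/137.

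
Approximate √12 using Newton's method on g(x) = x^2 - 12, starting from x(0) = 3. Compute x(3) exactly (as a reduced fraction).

18817/5432

g'(x) = 2x.
g(3) = -3, g'(3) = 6, so x(1) = 3 - (-3)/6 = 7/2.
g(7/2) = 1/4, g'(7/2) = 7, so x(2) = (7/2) - (1/4)/7 = 97/28.
g(97/28) = 1/784, g'(97/28) = 97/14, so x(3) = (97/28) - (1/784)/(97/14) = 18817/5432.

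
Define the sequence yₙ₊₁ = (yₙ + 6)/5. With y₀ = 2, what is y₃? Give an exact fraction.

188/125

y₁ = (2 + 6)/5 = 8/5.
y₂ = ((8/5) + 6)/5 = 38/25.
y₃ = ((38/25) + 6)/5 = 188/125.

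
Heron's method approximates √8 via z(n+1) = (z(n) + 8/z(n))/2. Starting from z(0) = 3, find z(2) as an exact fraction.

z(1) = (3 + 8/3)/2 = 17/6.
z(2) = (17/6 + 8/(17/6))/2 = 577/204.

577/204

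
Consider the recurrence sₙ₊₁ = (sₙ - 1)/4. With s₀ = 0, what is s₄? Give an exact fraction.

-85/256

s₁ = (0 - 1)/4 = -1/4.
s₂ = ((-1/4) - 1)/4 = -5/16.
s₃ = ((-5/16) - 1)/4 = -21/64.
s₄ = ((-21/64) - 1)/4 = -85/256.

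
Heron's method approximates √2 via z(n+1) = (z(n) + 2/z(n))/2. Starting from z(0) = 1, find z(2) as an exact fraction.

17/12

z(1) = (1 + 2/1)/2 = 3/2.
z(2) = (3/2 + 2/(3/2))/2 = 17/12.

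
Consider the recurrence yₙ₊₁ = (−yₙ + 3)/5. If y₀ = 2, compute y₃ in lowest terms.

61/125

y₁ = (−2 + 3)/5 = 1/5.
y₂ = (−(1/5) + 3)/5 = 14/25.
y₃ = (−(14/25) + 3)/5 = 61/125.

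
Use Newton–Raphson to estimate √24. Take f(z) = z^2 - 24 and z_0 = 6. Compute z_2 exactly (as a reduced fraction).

49/10

f'(z) = 2z.
f(6) = 12, f'(6) = 12, so z_1 = 6 - 12/12 = 5.
f(5) = 1, f'(5) = 10, so z_2 = 5 - 1/10 = 49/10.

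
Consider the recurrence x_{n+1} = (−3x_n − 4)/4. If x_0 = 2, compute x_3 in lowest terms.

−53/32

x_1 = (−3·2 − 4)/4 = −5/2.
x_2 = (−3·(−5/2) − 4)/4 = 7/8.
x_3 = (−3·(7/8) − 4)/4 = −53/32.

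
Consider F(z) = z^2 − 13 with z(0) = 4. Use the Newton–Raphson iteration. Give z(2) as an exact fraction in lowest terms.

1673/464

F'(z) = 2z.
F(4) = 3, F'(4) = 8, so z(1) = 4 − 3/8 = 29/8.
F(29/8) = 9/64, F'(29/8) = 29/4, so z(2) = (29/8) − (9/64)/(29/4) = 1673/464.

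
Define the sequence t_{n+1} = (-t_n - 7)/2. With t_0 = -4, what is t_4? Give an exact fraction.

-39/16

t_1 = (-(-4) - 7)/2 = -3/2.
t_2 = (-(-3/2) - 7)/2 = -11/4.
t_3 = (-(-11/4) - 7)/2 = -17/8.
t_4 = (-(-17/8) - 7)/2 = -39/16.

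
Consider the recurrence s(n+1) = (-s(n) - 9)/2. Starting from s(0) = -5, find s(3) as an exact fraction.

s(1) = (-(-5) - 9)/2 = -2.
s(2) = (-(-2) - 9)/2 = -7/2.
s(3) = (-(-7/2) - 9)/2 = -11/4.

-11/4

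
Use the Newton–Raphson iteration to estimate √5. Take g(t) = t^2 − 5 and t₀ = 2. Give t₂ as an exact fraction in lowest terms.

161/72

g'(t) = 2t.
g(2) = −1, g'(2) = 4, so t₁ = 2 − (−1)/4 = 9/4.
g(9/4) = 1/16, g'(9/4) = 9/2, so t₂ = (9/4) − (1/16)/(9/2) = 161/72.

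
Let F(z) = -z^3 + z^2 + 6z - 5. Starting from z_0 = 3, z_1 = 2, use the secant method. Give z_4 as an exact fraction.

F(3) = -5, F(2) = 3. z_2 = 2 - 3·(2 - 3)/(3 - (-5)) = 19/8.
F(2) = 3, F(19/8) = 765/512. z_3 = (19/8) - (765/512)·((19/8) - 2)/((765/512) - 3) = 706/257.
F(19/8) = 765/512, F(706/257) = -28887165/16974593. z_4 = (706/257) - (-28887165/16974593)·((706/257) - (19/8))/((-28887165/16974593) - (765/512)) = 18509594/7261645.

18509594/7261645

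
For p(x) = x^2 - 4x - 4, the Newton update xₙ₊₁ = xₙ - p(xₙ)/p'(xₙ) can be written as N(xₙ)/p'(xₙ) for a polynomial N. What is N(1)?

5

p'(x) = 2x - 4.
N(x) = x·p'(x) - p(x) = x·(2x - 4) - (x^2 - 4x - 4) = x^2 + 4.
N(1) = 5.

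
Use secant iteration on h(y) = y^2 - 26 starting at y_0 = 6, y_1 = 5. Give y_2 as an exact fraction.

56/11

h(6) = 10, h(5) = -1. y_2 = 5 - (-1)·(5 - 6)/((-1) - 10) = 56/11.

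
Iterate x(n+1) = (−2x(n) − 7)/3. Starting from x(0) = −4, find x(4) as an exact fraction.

−155/81

x(1) = (−2·(−4) − 7)/3 = 1/3.
x(2) = (−2·(1/3) − 7)/3 = −23/9.
x(3) = (−2·(−23/9) − 7)/3 = −17/27.
x(4) = (−2·(−17/27) − 7)/3 = −155/81.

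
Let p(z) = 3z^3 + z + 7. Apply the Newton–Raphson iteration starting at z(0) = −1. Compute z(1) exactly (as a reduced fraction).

p'(z) = 9z^2 + 1.
p(−1) = 3, p'(−1) = 10, so z(1) = (−1) − 3/10 = −13/10.

−13/10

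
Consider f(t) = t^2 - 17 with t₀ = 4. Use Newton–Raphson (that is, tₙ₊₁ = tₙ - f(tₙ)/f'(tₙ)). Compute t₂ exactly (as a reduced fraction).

f'(t) = 2t.
f(4) = -1, f'(4) = 8, so t₁ = 4 - (-1)/8 = 33/8.
f(33/8) = 1/64, f'(33/8) = 33/4, so t₂ = (33/8) - (1/64)/(33/4) = 2177/528.

2177/528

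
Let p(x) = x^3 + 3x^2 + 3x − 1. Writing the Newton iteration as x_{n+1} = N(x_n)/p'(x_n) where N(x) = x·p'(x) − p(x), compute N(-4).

−79

p'(x) = 3x^2 + 6x + 3.
N(x) = x·p'(x) − p(x) = x·(3x^2 + 6x + 3) − (x^3 + 3x^2 + 3x − 1) = 2x^3 + 3x^2 + 1.
N(-4) = −79.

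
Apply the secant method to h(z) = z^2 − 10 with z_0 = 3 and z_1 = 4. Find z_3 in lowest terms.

h(3) = −1, h(4) = 6. z_2 = 4 − 6·(4 − 3)/(6 − (−1)) = 22/7.
h(4) = 6, h(22/7) = −6/49. z_3 = (22/7) − (−6/49)·((22/7) − 4)/((−6/49) − 6) = 79/25.

79/25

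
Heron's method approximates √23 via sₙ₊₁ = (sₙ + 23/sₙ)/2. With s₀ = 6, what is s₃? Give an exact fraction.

92261137/19237776

s₁ = (6 + 23/6)/2 = 59/12.
s₂ = (59/12 + 23/(59/12))/2 = 6793/1416.
s₃ = (6793/1416 + 23/(6793/1416))/2 = 92261137/19237776.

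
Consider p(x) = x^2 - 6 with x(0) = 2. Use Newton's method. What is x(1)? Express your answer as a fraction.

p'(x) = 2x.
p(2) = -2, p'(2) = 4, so x(1) = 2 - (-2)/4 = 5/2.

5/2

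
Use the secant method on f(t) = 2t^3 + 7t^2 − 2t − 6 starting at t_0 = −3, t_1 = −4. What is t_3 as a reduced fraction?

f(−3) = 9, f(−4) = −14. t_2 = (−4) − (−14)·((−4) − (−3))/((−14) − 9) = −78/23.
f(−4) = −14, f(−78/23) = 39942/12167. t_3 = (−78/23) − (39942/12167)·((−78/23) − (−4))/((39942/12167) − (−14)) = −26337/7510.

−26337/7510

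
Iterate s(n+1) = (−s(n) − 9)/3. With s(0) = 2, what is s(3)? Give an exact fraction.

s(1) = (−2 − 9)/3 = −11/3.
s(2) = (−(−11/3) − 9)/3 = −16/9.
s(3) = (−(−16/9) − 9)/3 = −65/27.

−65/27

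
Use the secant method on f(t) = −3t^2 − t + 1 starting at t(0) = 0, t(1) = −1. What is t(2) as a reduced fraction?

f(0) = 1, f(−1) = −1. t(2) = (−1) − (−1)·((−1) − 0)/((−1) − 1) = −1/2.

−1/2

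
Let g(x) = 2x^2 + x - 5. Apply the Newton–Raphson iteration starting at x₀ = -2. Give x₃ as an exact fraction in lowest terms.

-1175903/635355

g'(x) = 4x + 1.
g(-2) = 1, g'(-2) = -7, so x₁ = (-2) - 1/(-7) = -13/7.
g(-13/7) = 2/49, g'(-13/7) = -45/7, so x₂ = (-13/7) - (2/49)/(-45/7) = -583/315.
g(-583/315) = 8/99225, g'(-583/315) = -2017/315, so x₃ = (-583/315) - (8/99225)/(-2017/315) = -1175903/635355.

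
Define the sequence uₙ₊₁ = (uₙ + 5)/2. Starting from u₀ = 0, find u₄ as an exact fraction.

u₁ = (0 + 5)/2 = 5/2.
u₂ = ((5/2) + 5)/2 = 15/4.
u₃ = ((15/4) + 5)/2 = 35/8.
u₄ = ((35/8) + 5)/2 = 75/16.

75/16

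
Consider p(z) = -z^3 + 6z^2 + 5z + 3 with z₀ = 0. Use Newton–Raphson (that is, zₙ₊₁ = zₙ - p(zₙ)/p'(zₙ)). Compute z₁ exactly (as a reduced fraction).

-3/5

p'(z) = -3z^2 + 12z + 5.
p(0) = 3, p'(0) = 5, so z₁ = 0 - 3/5 = -3/5.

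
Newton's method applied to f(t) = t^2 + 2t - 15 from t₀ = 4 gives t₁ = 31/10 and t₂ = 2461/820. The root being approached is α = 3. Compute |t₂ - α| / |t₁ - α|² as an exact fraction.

5/41

t₁ - α = 31/10 - 3 = 1/10, so |t₁ - α| = 1/10.
t₂ - α = 2461/820 - 3 = 1/820, so |t₂ - α| = 1/820.
|t₁ - α|² = 1/100.
Ratio = (1/820) / (1/100) = 5/41.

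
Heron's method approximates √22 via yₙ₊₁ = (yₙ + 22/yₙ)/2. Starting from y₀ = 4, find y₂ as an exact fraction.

y₁ = (4 + 22/4)/2 = 19/4.
y₂ = (19/4 + 22/(19/4))/2 = 713/152.

713/152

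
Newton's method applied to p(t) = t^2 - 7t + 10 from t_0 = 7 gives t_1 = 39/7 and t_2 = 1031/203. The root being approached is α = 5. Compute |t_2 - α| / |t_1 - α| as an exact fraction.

t_1 - α = 39/7 - 5 = 4/7, so |t_1 - α| = 4/7.
t_2 - α = 1031/203 - 5 = 16/203, so |t_2 - α| = 16/203.
Ratio = (16/203) / (4/7) = 4/29.

4/29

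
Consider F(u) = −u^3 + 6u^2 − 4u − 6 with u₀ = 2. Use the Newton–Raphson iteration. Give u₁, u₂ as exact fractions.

u₁ = 7/4, u₂ = 437/250

F'(u) = −3u^2 + 12u − 4.
F(2) = 2, F'(2) = 8, so u₁ = 2 − 2/8 = 7/4.
F(7/4) = 1/64, F'(7/4) = 125/16, so u₂ = (7/4) − (1/64)/(125/16) = 437/250.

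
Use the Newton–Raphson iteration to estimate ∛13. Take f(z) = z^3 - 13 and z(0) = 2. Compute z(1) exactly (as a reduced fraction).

29/12

f'(z) = 3z^2.
f(2) = -5, f'(2) = 12, so z(1) = 2 - (-5)/12 = 29/12.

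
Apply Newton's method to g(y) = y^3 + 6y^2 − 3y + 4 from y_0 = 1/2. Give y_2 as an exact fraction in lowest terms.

71/285

g'(y) = 3y^2 + 12y − 3.
g(1/2) = 33/8, g'(1/2) = 15/4, so y_1 = (1/2) − (33/8)/(15/4) = −3/5.
g(−3/5) = 968/125, g'(−3/5) = −228/25, so y_2 = (−3/5) − (968/125)/(−228/25) = 71/285.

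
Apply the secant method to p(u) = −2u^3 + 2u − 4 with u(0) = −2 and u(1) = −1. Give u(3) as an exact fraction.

p(−2) = 8, p(−1) = −4. u(2) = (−1) − (−4)·((−1) − (−2))/((−4) − 8) = −4/3.
p(−1) = −4, p(−4/3) = −52/27. u(3) = (−4/3) − (−52/27)·((−4/3) − (−1))/((−52/27) − (−4)) = −23/14.

−23/14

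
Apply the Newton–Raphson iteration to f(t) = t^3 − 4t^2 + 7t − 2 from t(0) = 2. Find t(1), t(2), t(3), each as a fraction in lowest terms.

t(1) = 2/3, t(2) = 22/81, t(3) = 927362/2682963

f'(t) = 3t^2 − 8t + 7.
f(2) = 4, f'(2) = 3, so t(1) = 2 − 4/3 = 2/3.
f(2/3) = 32/27, f'(2/3) = 3, so t(2) = (2/3) − (32/27)/3 = 22/81.
f(22/81) = −198656/531441, f'(22/81) = 11041/2187, so t(3) = (22/81) − (−198656/531441)/(11041/2187) = 927362/2682963.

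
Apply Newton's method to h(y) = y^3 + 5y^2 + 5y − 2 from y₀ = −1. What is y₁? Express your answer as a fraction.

−5/2

h'(y) = 3y^2 + 10y + 5.
h(−1) = −3, h'(−1) = −2, so y₁ = (−1) − (−3)/(−2) = −5/2.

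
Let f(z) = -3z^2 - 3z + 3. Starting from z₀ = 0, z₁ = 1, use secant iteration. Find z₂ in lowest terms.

1/2

f(0) = 3, f(1) = -3. z₂ = 1 - (-3)·(1 - 0)/((-3) - 3) = 1/2.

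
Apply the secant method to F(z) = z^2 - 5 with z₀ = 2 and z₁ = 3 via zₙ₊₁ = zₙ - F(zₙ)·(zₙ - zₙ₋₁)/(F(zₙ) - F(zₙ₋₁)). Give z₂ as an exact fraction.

11/5

F(2) = -1, F(3) = 4. z₂ = 3 - 4·(3 - 2)/(4 - (-1)) = 11/5.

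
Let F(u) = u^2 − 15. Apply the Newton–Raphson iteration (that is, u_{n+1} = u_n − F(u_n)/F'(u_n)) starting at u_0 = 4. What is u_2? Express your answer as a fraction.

1921/496

F'(u) = 2u.
F(4) = 1, F'(4) = 8, so u_1 = 4 − 1/8 = 31/8.
F(31/8) = 1/64, F'(31/8) = 31/4, so u_2 = (31/8) − (1/64)/(31/4) = 1921/496.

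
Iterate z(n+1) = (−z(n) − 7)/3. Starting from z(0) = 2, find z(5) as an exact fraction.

z(1) = (−2 − 7)/3 = −3.
z(2) = (−(−3) − 7)/3 = −4/3.
z(3) = (−(−4/3) − 7)/3 = −17/9.
z(4) = (−(−17/9) − 7)/3 = −46/27.
z(5) = (−(−46/27) − 7)/3 = −143/81.

−143/81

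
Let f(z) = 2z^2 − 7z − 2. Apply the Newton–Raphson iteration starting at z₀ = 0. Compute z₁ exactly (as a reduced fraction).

f'(z) = 4z − 7.
f(0) = −2, f'(0) = −7, so z₁ = 0 − (−2)/(−7) = −2/7.

−2/7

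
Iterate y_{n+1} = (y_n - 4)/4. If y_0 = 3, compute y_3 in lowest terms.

-81/64

y_1 = (3 - 4)/4 = -1/4.
y_2 = ((-1/4) - 4)/4 = -17/16.
y_3 = ((-17/16) - 4)/4 = -81/64.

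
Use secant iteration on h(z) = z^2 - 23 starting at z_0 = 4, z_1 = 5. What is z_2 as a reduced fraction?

43/9

h(4) = -7, h(5) = 2. z_2 = 5 - 2·(5 - 4)/(2 - (-7)) = 43/9.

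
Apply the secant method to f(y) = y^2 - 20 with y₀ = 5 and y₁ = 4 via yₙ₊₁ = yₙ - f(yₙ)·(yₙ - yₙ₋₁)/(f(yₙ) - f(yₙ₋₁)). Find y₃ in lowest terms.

f(5) = 5, f(4) = -4. y₂ = 4 - (-4)·(4 - 5)/((-4) - 5) = 40/9.
f(4) = -4, f(40/9) = -20/81. y₃ = (40/9) - (-20/81)·((40/9) - 4)/((-20/81) - (-4)) = 85/19.

85/19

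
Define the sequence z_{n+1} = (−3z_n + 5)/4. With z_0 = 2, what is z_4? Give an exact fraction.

287/256

z_1 = (−3·2 + 5)/4 = −1/4.
z_2 = (−3·(−1/4) + 5)/4 = 23/16.
z_3 = (−3·(23/16) + 5)/4 = 11/64.
z_4 = (−3·(11/64) + 5)/4 = 287/256.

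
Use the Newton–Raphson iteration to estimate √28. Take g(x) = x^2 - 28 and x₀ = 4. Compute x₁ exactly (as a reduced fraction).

g'(x) = 2x.
g(4) = -12, g'(4) = 8, so x₁ = 4 - (-12)/8 = 11/2.

11/2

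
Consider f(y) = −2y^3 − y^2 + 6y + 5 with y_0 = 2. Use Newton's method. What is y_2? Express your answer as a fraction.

f'(y) = −6y^2 − 2y + 6.
f(2) = −3, f'(2) = −22, so y_1 = 2 − (−3)/(−22) = 41/22.
f(41/22) = −315/1331, f'(41/22) = −4493/242, so y_2 = (41/22) − (−315/1331)/(−4493/242) = 182953/98846.

182953/98846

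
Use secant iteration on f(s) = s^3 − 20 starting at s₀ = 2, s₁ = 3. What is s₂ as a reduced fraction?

f(2) = −12, f(3) = 7. s₂ = 3 − 7·(3 − 2)/(7 − (−12)) = 50/19.

50/19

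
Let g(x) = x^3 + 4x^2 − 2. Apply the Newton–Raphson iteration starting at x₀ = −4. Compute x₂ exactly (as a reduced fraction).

−13903/3596

g'(x) = 3x^2 + 8x.
g(−4) = −2, g'(−4) = 16, so x₁ = (−4) − (−2)/16 = −31/8.
g(−31/8) = −63/512, g'(−31/8) = 899/64, so x₂ = (−31/8) − (−63/512)/(899/64) = −13903/3596.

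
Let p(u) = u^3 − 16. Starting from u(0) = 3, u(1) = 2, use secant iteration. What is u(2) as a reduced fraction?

p(3) = 11, p(2) = −8. u(2) = 2 − (−8)·(2 − 3)/((−8) − 11) = 46/19.

46/19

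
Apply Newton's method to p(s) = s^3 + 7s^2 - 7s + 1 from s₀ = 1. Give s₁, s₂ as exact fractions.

p'(s) = 3s^2 + 14s - 7.
p(1) = 2, p'(1) = 10, so s₁ = 1 - 2/10 = 4/5.
p(4/5) = 49/125, p'(4/5) = 153/25, so s₂ = (4/5) - (49/125)/(153/25) = 563/765.

s₁ = 4/5, s₂ = 563/765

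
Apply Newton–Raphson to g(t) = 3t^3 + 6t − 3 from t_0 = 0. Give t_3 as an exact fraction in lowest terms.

1581/3487

g'(t) = 9t^2 + 6.
g(0) = −3, g'(0) = 6, so t_1 = 0 − (−3)/6 = 1/2.
g(1/2) = 3/8, g'(1/2) = 33/4, so t_2 = (1/2) − (3/8)/(33/4) = 5/11.
g(5/11) = 12/1331, g'(5/11) = 951/121, so t_3 = (5/11) − (12/1331)/(951/121) = 1581/3487.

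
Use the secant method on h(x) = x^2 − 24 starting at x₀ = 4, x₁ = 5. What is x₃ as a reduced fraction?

h(4) = −8, h(5) = 1. x₂ = 5 − 1·(5 − 4)/(1 − (−8)) = 44/9.
h(5) = 1, h(44/9) = −8/81. x₃ = (44/9) − (−8/81)·((44/9) − 5)/((−8/81) − 1) = 436/89.

436/89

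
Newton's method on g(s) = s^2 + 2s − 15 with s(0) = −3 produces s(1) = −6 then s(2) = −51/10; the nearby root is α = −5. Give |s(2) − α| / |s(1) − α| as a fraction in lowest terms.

s(1) − α = −6 − (−5) = −6 + 5 = −1, so |s(1) − α| = 1.
s(2) − α = −51/10 − (−5) = −51/10 + 5 = −1/10, so |s(2) − α| = 1/10.
Ratio = (1/10) / 1 = 1/10.

1/10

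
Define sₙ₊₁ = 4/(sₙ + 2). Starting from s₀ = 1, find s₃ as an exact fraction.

5/4

s₁ = 4/(1 + 2) = 4/3.
s₂ = 4/(4/3 + 2) = 6/5.
s₃ = 4/(6/5 + 2) = 5/4.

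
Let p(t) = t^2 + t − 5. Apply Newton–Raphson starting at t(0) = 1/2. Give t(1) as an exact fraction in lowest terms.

21/8

p'(t) = 2t + 1.
p(1/2) = −17/4, p'(1/2) = 2, so t(1) = (1/2) − (−17/4)/2 = 21/8.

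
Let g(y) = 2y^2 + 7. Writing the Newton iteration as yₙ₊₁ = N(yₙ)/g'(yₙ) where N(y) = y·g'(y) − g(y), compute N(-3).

11

g'(y) = 4y.
N(y) = y·g'(y) − g(y) = y·(4y) − (2y^2 + 7) = 2y^2 − 7.
N(-3) = 11.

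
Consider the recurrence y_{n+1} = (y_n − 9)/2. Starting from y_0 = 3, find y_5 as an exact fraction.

−69/8

y_1 = (3 − 9)/2 = −3.
y_2 = ((−3) − 9)/2 = −6.
y_3 = ((−6) − 9)/2 = −15/2.
y_4 = ((−15/2) − 9)/2 = −33/4.
y_5 = ((−33/4) − 9)/2 = −69/8.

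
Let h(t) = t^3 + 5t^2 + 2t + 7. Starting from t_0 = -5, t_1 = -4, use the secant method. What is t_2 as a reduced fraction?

-29/6

h(-5) = -3, h(-4) = 15. t_2 = (-4) - 15·((-4) - (-5))/(15 - (-3)) = -29/6.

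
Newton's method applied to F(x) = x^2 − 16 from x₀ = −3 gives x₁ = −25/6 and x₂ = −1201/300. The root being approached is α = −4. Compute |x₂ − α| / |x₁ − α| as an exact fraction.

1/50

x₁ − α = −25/6 − (−4) = −25/6 + 4 = −1/6, so |x₁ − α| = 1/6.
x₂ − α = −1201/300 − (−4) = −1201/300 + 4 = −1/300, so |x₂ − α| = 1/300.
Ratio = (1/300) / (1/6) = 1/50.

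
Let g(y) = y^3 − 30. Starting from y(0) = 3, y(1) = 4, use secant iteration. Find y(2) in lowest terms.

g(3) = −3, g(4) = 34. y(2) = 4 − 34·(4 − 3)/(34 − (−3)) = 114/37.

114/37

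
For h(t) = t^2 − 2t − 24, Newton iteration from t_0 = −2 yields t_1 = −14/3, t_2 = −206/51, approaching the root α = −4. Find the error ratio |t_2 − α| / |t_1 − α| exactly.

t_1 − α = −14/3 − (−4) = −14/3 + 4 = −2/3, so |t_1 − α| = 2/3.
t_2 − α = −206/51 − (−4) = −206/51 + 4 = −2/51, so |t_2 − α| = 2/51.
Ratio = (2/51) / (2/3) = 1/17.

1/17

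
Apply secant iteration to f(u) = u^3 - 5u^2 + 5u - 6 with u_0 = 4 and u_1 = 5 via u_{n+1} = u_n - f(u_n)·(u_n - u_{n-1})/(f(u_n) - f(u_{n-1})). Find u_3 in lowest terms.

f(4) = -2, f(5) = 19. u_2 = 5 - 19·(5 - 4)/(19 - (-2)) = 86/21.
f(5) = 19, f(86/21) = -6460/9261. u_3 = (86/21) - (-6460/9261)·((86/21) - 5)/((-6460/9261) - 19) = 39626/9601.

39626/9601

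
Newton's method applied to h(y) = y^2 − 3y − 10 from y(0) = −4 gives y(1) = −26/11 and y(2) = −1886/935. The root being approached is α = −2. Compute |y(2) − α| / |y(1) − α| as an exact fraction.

4/85

y(1) − α = −26/11 − (−2) = −26/11 + 2 = −4/11, so |y(1) − α| = 4/11.
y(2) − α = −1886/935 − (−2) = −1886/935 + 2 = −16/935, so |y(2) − α| = 16/935.
Ratio = (16/935) / (4/11) = 4/85.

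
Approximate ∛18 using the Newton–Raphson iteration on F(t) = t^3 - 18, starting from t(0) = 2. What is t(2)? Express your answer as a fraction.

6857/2601

F'(t) = 3t^2.
F(2) = -10, F'(2) = 12, so t(1) = 2 - (-10)/12 = 17/6.
F(17/6) = 1025/216, F'(17/6) = 289/12, so t(2) = (17/6) - (1025/216)/(289/12) = 6857/2601.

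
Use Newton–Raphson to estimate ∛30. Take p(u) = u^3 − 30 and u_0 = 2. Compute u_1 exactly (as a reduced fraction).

23/6

p'(u) = 3u^2.
p(2) = −22, p'(2) = 12, so u_1 = 2 − (−22)/12 = 23/6.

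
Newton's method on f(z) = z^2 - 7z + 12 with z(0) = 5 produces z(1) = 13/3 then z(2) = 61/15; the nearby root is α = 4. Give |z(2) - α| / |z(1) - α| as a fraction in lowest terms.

1/5

z(1) - α = 13/3 - 4 = 1/3, so |z(1) - α| = 1/3.
z(2) - α = 61/15 - 4 = 1/15, so |z(2) - α| = 1/15.
Ratio = (1/15) / (1/3) = 1/5.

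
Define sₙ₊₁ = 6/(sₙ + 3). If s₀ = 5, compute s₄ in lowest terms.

s₁ = 6/(5 + 3) = 3/4.
s₂ = 6/(3/4 + 3) = 8/5.
s₃ = 6/(8/5 + 3) = 30/23.
s₄ = 6/(30/23 + 3) = 46/33.

46/33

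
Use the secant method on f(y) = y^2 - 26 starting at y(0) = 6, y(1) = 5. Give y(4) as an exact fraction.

31721/6221

f(6) = 10, f(5) = -1. y(2) = 5 - (-1)·(5 - 6)/((-1) - 10) = 56/11.
f(5) = -1, f(56/11) = -10/121. y(3) = (56/11) - (-10/121)·((56/11) - 5)/((-10/121) - (-1)) = 566/111.
f(56/11) = -10/121, f(566/111) = 10/12321. y(4) = (566/111) - (10/12321)·((566/111) - (56/11))/((10/12321) - (-10/121)) = 31721/6221.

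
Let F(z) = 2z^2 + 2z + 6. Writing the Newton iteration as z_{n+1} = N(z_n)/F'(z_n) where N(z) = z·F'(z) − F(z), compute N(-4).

26

F'(z) = 4z + 2.
N(z) = z·F'(z) − F(z) = z·(4z + 2) − (2z^2 + 2z + 6) = 2z^2 − 6.
N(-4) = 26.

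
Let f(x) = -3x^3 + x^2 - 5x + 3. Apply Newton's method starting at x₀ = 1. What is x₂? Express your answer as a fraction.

f'(x) = -9x^2 + 2x - 5.
f(1) = -4, f'(1) = -12, so x₁ = 1 - (-4)/(-12) = 2/3.
f(2/3) = -7/9, f'(2/3) = -23/3, so x₂ = (2/3) - (-7/9)/(-23/3) = 13/23.

13/23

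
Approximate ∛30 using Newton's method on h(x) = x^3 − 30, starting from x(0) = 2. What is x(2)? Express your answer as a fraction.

15407/4761

h'(x) = 3x^2.
h(2) = −22, h'(2) = 12, so x(1) = 2 − (−22)/12 = 23/6.
h(23/6) = 5687/216, h'(23/6) = 529/12, so x(2) = (23/6) − (5687/216)/(529/12) = 15407/4761.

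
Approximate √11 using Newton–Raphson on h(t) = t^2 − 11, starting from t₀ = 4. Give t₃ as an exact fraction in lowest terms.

h'(t) = 2t.
h(4) = 5, h'(4) = 8, so t₁ = 4 − 5/8 = 27/8.
h(27/8) = 25/64, h'(27/8) = 27/4, so t₂ = (27/8) − (25/64)/(27/4) = 1433/432.
h(1433/432) = 625/186624, h'(1433/432) = 1433/216, so t₃ = (1433/432) − (625/186624)/(1433/216) = 4106353/1238112.

4106353/1238112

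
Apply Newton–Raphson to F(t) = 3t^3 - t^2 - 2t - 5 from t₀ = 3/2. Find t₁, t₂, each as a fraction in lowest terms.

F'(t) = 9t^2 - 2t - 2.
F(3/2) = -1/8, F'(3/2) = 61/4, so t₁ = (3/2) - (-1/8)/(61/4) = 92/61.
F(92/61) = 191/226981, F'(92/61) = 57510/3721, so t₂ = (92/61) - (191/226981)/(57510/3721) = 5290729/3508110.

t₁ = 92/61, t₂ = 5290729/3508110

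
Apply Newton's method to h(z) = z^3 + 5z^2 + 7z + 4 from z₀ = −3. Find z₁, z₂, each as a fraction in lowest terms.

z₁ = −13/4, z₂ = −635/198

h'(z) = 3z^2 + 10z + 7.
h(−3) = 1, h'(−3) = 4, so z₁ = (−3) − 1/4 = −13/4.
h(−13/4) = −17/64, h'(−13/4) = 99/16, so z₂ = (−13/4) − (−17/64)/(99/16) = −635/198.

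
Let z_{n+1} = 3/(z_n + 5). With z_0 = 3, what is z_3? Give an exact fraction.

129/239

z_1 = 3/(3 + 5) = 3/8.
z_2 = 3/(3/8 + 5) = 24/43.
z_3 = 3/(24/43 + 5) = 129/239.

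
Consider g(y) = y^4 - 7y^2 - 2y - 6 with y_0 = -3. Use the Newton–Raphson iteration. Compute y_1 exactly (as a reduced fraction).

-93/34

g'(y) = 4y^3 - 14y - 2.
g(-3) = 18, g'(-3) = -68, so y_1 = (-3) - 18/(-68) = -93/34.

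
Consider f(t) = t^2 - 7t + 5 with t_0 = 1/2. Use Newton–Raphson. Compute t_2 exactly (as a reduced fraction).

2519/3120

f'(t) = 2t - 7.
f(1/2) = 7/4, f'(1/2) = -6, so t_1 = (1/2) - (7/4)/(-6) = 19/24.
f(19/24) = 49/576, f'(19/24) = -65/12, so t_2 = (19/24) - (49/576)/(-65/12) = 2519/3120.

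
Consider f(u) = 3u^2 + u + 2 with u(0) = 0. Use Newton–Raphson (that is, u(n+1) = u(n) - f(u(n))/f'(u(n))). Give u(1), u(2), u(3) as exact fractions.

f'(u) = 6u + 1.
f(0) = 2, f'(0) = 1, so u(1) = 0 - 2/1 = -2.
f(-2) = 12, f'(-2) = -11, so u(2) = (-2) - 12/(-11) = -10/11.
f(-10/11) = 432/121, f'(-10/11) = -49/11, so u(3) = (-10/11) - (432/121)/(-49/11) = -58/539.

u(1) = -2, u(2) = -10/11, u(3) = -58/539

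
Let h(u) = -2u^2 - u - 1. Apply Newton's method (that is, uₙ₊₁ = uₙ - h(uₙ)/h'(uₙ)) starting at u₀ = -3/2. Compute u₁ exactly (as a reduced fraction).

h'(u) = -4u - 1.
h(-3/2) = -4, h'(-3/2) = 5, so u₁ = (-3/2) - (-4)/5 = -7/10.

-7/10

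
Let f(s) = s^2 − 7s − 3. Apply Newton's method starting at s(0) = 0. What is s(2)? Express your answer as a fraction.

f'(s) = 2s − 7.
f(0) = −3, f'(0) = −7, so s(1) = 0 − (−3)/(−7) = −3/7.
f(−3/7) = 9/49, f'(−3/7) = −55/7, so s(2) = (−3/7) − (9/49)/(−55/7) = −156/385.

−156/385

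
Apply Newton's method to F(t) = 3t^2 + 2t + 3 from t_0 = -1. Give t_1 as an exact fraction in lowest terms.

F'(t) = 6t + 2.
F(-1) = 4, F'(-1) = -4, so t_1 = (-1) - 4/(-4) = 0.

0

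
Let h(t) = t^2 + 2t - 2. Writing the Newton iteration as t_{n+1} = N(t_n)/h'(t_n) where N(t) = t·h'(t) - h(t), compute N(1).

3

h'(t) = 2t + 2.
N(t) = t·h'(t) - h(t) = t·(2t + 2) - (t^2 + 2t - 2) = t^2 + 2.
N(1) = 3.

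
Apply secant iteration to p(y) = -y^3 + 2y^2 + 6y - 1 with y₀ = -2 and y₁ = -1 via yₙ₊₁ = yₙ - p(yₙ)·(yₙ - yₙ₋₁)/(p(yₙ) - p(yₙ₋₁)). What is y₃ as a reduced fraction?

-401/205

p(-2) = 3, p(-1) = -4. y₂ = (-1) - (-4)·((-1) - (-2))/((-4) - 3) = -11/7.
p(-1) = -4, p(-11/7) = -552/343. y₃ = (-11/7) - (-552/343)·((-11/7) - (-1))/((-552/343) - (-4)) = -401/205.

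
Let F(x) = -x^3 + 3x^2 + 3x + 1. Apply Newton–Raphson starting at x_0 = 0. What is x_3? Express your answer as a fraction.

-2023/3429

F'(x) = -3x^2 + 6x + 3.
F(0) = 1, F'(0) = 3, so x_1 = 0 - 1/3 = -1/3.
F(-1/3) = 10/27, F'(-1/3) = 2/3, so x_2 = (-1/3) - (10/27)/(2/3) = -8/9.
F(-8/9) = 1025/729, F'(-8/9) = -127/27, so x_3 = (-8/9) - (1025/729)/(-127/27) = -2023/3429.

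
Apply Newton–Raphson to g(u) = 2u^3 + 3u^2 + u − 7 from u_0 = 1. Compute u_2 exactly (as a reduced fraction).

33999/31681

g'(u) = 6u^2 + 6u + 1.
g(1) = −1, g'(1) = 13, so u_1 = 1 − (−1)/13 = 14/13.
g(14/13) = 119/2197, g'(14/13) = 2437/169, so u_2 = (14/13) − (119/2197)/(2437/169) = 33999/31681.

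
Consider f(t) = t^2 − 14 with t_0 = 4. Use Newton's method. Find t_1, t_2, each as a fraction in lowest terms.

t_1 = 15/4, t_2 = 449/120

f'(t) = 2t.
f(4) = 2, f'(4) = 8, so t_1 = 4 − 2/8 = 15/4.
f(15/4) = 1/16, f'(15/4) = 15/2, so t_2 = (15/4) − (1/16)/(15/2) = 449/120.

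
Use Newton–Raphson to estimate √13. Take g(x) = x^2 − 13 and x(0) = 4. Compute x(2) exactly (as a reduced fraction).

g'(x) = 2x.
g(4) = 3, g'(4) = 8, so x(1) = 4 − 3/8 = 29/8.
g(29/8) = 9/64, g'(29/8) = 29/4, so x(2) = (29/8) − (9/64)/(29/4) = 1673/464.

1673/464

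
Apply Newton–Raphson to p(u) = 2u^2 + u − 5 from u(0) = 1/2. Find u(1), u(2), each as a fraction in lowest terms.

u(1) = 11/6, u(2) = 211/150

p'(u) = 4u + 1.
p(1/2) = −4, p'(1/2) = 3, so u(1) = (1/2) − (−4)/3 = 11/6.
p(11/6) = 32/9, p'(11/6) = 25/3, so u(2) = (11/6) − (32/9)/(25/3) = 211/150.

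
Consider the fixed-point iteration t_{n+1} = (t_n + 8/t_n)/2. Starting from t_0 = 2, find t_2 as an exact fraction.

t_1 = (2 + 8/2)/2 = 3.
t_2 = (3 + 8/3)/2 = 17/6.

17/6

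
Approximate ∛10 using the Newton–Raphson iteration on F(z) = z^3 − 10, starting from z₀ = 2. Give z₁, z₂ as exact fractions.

F'(z) = 3z^2.
F(2) = −2, F'(2) = 12, so z₁ = 2 − (−2)/12 = 13/6.
F(13/6) = 37/216, F'(13/6) = 169/12, so z₂ = (13/6) − (37/216)/(169/12) = 3277/1521.

z₁ = 13/6, z₂ = 3277/1521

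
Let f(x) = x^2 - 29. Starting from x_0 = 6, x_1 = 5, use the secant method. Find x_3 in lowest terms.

f(6) = 7, f(5) = -4. x_2 = 5 - (-4)·(5 - 6)/((-4) - 7) = 59/11.
f(5) = -4, f(59/11) = -28/121. x_3 = (59/11) - (-28/121)·((59/11) - 5)/((-28/121) - (-4)) = 307/57.

307/57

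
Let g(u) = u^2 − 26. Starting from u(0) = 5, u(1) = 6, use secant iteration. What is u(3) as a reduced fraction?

311/61

g(5) = −1, g(6) = 10. u(2) = 6 − 10·(6 − 5)/(10 − (−1)) = 56/11.
g(6) = 10, g(56/11) = −10/121. u(3) = (56/11) − (−10/121)·((56/11) − 6)/((−10/121) − 10) = 311/61.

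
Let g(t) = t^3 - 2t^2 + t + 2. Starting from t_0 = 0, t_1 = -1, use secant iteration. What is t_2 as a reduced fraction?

-1/2

g(0) = 2, g(-1) = -2. t_2 = (-1) - (-2)·((-1) - 0)/((-2) - 2) = -1/2.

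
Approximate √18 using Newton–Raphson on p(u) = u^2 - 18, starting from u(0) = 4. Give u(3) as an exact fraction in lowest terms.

p'(u) = 2u.
p(4) = -2, p'(4) = 8, so u(1) = 4 - (-2)/8 = 17/4.
p(17/4) = 1/16, p'(17/4) = 17/2, so u(2) = (17/4) - (1/16)/(17/2) = 577/136.
p(577/136) = 1/18496, p'(577/136) = 577/68, so u(3) = (577/136) - (1/18496)/(577/68) = 665857/156944.

665857/156944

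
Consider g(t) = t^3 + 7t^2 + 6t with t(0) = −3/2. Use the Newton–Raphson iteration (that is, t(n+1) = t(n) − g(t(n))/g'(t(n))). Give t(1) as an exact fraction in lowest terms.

−12/11

g'(t) = 3t^2 + 14t + 6.
g(−3/2) = 27/8, g'(−3/2) = −33/4, so t(1) = (−3/2) − (27/8)/(−33/4) = −12/11.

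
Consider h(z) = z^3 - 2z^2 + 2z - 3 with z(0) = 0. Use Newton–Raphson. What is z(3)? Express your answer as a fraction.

h'(z) = 3z^2 - 4z + 2.
h(0) = -3, h'(0) = 2, so z(1) = 0 - (-3)/2 = 3/2.
h(3/2) = -9/8, h'(3/2) = 11/4, so z(2) = (3/2) - (-9/8)/(11/4) = 21/11.
h(21/11) = 648/1331, h'(21/11) = 641/121, so z(3) = (21/11) - (648/1331)/(641/121) = 12813/7051.

12813/7051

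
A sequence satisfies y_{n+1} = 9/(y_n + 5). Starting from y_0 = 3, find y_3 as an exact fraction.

441/317

y_1 = 9/(3 + 5) = 9/8.
y_2 = 9/(9/8 + 5) = 72/49.
y_3 = 9/(72/49 + 5) = 441/317.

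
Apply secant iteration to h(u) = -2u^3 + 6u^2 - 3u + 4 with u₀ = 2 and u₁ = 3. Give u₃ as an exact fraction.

h(2) = 6, h(3) = -5. u₂ = 3 - (-5)·(3 - 2)/((-5) - 6) = 28/11.
h(3) = -5, h(28/11) = 3000/1331. u₃ = (28/11) - (3000/1331)·((28/11) - 3)/((3000/1331) - (-5)) = 5188/1931.

5188/1931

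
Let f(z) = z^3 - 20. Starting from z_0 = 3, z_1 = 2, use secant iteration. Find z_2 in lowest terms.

50/19

f(3) = 7, f(2) = -12. z_2 = 2 - (-12)·(2 - 3)/((-12) - 7) = 50/19.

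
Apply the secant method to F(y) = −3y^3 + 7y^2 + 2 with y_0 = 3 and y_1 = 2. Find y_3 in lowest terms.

F(3) = −16, F(2) = 6. y_2 = 2 − 6·(2 − 3)/(6 − (−16)) = 25/11.
F(2) = 6, F(25/11) = 3912/1331. y_3 = (25/11) − (3912/1331)·((25/11) − 2)/((3912/1331) − 6) = 1721/679.

1721/679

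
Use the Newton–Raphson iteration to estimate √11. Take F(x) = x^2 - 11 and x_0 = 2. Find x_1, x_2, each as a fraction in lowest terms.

x_1 = 15/4, x_2 = 401/120

F'(x) = 2x.
F(2) = -7, F'(2) = 4, so x_1 = 2 - (-7)/4 = 15/4.
F(15/4) = 49/16, F'(15/4) = 15/2, so x_2 = (15/4) - (49/16)/(15/2) = 401/120.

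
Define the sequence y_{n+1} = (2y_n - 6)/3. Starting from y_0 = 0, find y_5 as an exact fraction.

-422/81

y_1 = (2·0 - 6)/3 = -2.
y_2 = (2·(-2) - 6)/3 = -10/3.
y_3 = (2·(-10/3) - 6)/3 = -38/9.
y_4 = (2·(-38/9) - 6)/3 = -130/27.
y_5 = (2·(-130/27) - 6)/3 = -422/81.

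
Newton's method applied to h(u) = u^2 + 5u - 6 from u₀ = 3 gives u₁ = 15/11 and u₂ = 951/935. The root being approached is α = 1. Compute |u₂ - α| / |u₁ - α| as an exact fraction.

u₁ - α = 15/11 - 1 = 4/11, so |u₁ - α| = 4/11.
u₂ - α = 951/935 - 1 = 16/935, so |u₂ - α| = 16/935.
Ratio = (16/935) / (4/11) = 4/85.

4/85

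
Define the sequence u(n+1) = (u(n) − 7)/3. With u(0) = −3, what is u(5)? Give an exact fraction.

u(1) = ((−3) − 7)/3 = −10/3.
u(2) = ((−10/3) − 7)/3 = −31/9.
u(3) = ((−31/9) − 7)/3 = −94/27.
u(4) = ((−94/27) − 7)/3 = −283/81.
u(5) = ((−283/81) − 7)/3 = −850/243.

−850/243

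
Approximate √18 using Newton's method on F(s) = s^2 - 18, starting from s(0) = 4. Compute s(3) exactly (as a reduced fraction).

665857/156944

F'(s) = 2s.
F(4) = -2, F'(4) = 8, so s(1) = 4 - (-2)/8 = 17/4.
F(17/4) = 1/16, F'(17/4) = 17/2, so s(2) = (17/4) - (1/16)/(17/2) = 577/136.
F(577/136) = 1/18496, F'(577/136) = 577/68, so s(3) = (577/136) - (1/18496)/(577/68) = 665857/156944.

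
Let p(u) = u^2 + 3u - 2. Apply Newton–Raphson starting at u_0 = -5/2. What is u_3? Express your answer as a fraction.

-1706881/479136

p'(u) = 2u + 3.
p(-5/2) = -13/4, p'(-5/2) = -2, so u_1 = (-5/2) - (-13/4)/(-2) = -33/8.
p(-33/8) = 169/64, p'(-33/8) = -21/4, so u_2 = (-33/8) - (169/64)/(-21/4) = -1217/336.
p(-1217/336) = 28561/112896, p'(-1217/336) = -713/168, so u_3 = (-1217/336) - (28561/112896)/(-713/168) = -1706881/479136.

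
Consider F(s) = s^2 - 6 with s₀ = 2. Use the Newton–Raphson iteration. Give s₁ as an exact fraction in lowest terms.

5/2

F'(s) = 2s.
F(2) = -2, F'(2) = 4, so s₁ = 2 - (-2)/4 = 5/2.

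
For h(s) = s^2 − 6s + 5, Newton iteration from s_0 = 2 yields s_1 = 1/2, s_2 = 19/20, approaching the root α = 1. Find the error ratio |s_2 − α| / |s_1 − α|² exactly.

1/5

s_1 − α = 1/2 − 1 = −1/2, so |s_1 − α| = 1/2.
s_2 − α = 19/20 − 1 = −1/20, so |s_2 − α| = 1/20.
|s_1 − α|² = 1/4.
Ratio = (1/20) / (1/4) = 1/5.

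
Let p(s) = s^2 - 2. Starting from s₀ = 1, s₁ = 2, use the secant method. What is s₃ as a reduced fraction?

p(1) = -1, p(2) = 2. s₂ = 2 - 2·(2 - 1)/(2 - (-1)) = 4/3.
p(2) = 2, p(4/3) = -2/9. s₃ = (4/3) - (-2/9)·((4/3) - 2)/((-2/9) - 2) = 7/5.

7/5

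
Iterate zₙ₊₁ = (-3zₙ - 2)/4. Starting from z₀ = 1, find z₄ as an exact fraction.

31/256

z₁ = (-3·1 - 2)/4 = -5/4.
z₂ = (-3·(-5/4) - 2)/4 = 7/16.
z₃ = (-3·(7/16) - 2)/4 = -53/64.
z₄ = (-3·(-53/64) - 2)/4 = 31/256.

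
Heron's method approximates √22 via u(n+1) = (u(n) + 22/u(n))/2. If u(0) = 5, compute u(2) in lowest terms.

4409/940

u(1) = (5 + 22/5)/2 = 47/10.
u(2) = (47/10 + 22/(47/10))/2 = 4409/940.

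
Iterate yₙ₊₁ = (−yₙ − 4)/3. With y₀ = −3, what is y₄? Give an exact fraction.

−83/81

y₁ = (−(−3) − 4)/3 = −1/3.
y₂ = (−(−1/3) − 4)/3 = −11/9.
y₃ = (−(−11/9) − 4)/3 = −25/27.
y₄ = (−(−25/27) − 4)/3 = −83/81.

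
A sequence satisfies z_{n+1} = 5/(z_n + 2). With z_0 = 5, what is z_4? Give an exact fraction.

z_1 = 5/(5 + 2) = 5/7.
z_2 = 5/(5/7 + 2) = 35/19.
z_3 = 5/(35/19 + 2) = 95/73.
z_4 = 5/(95/73 + 2) = 365/241.

365/241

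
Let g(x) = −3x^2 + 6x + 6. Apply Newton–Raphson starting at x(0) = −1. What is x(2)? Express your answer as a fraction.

g'(x) = −6x + 6.
g(−1) = −3, g'(−1) = 12, so x(1) = (−1) − (−3)/12 = −3/4.
g(−3/4) = −3/16, g'(−3/4) = 21/2, so x(2) = (−3/4) − (−3/16)/(21/2) = −41/56.

−41/56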